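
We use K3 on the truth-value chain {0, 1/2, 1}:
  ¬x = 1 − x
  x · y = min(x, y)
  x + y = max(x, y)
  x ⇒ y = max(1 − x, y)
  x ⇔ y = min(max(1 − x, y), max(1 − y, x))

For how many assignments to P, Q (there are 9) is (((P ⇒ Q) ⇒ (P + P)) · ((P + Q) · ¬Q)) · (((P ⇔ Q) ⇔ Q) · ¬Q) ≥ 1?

1

P = 0, Q = 0 ↦ 0  <
P = 0, Q = 1/2 ↦ 0  <
P = 0, Q = 1 ↦ 0  <
P = 1/2, Q = 0 ↦ 1/2  <
P = 1/2, Q = 1/2 ↦ 1/2  <
P = 1/2, Q = 1 ↦ 0  <
P = 1, Q = 0 ↦ 1  ≥
P = 1, Q = 1/2 ↦ 1/2  <
P = 1, Q = 1 ↦ 0  <
So 1 of the 9 assignments meets the threshold.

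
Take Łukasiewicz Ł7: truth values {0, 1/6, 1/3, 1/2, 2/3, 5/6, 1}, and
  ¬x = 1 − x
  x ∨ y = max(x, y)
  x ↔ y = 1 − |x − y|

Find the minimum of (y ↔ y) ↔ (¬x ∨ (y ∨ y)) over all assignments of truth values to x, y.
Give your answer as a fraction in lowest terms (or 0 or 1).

Take x = 1, y = 0:
y ↔ y = 0 ↔ 0 = 1
¬x = ¬1 = 0
y ∨ y = 0 ∨ 0 = 0
¬x ∨ (y ∨ y) = 0 ∨ 0 = 0
(y ↔ y) ↔ (¬x ∨ (y ∨ y)) = 1 ↔ 0 = 0
No assignment yields a value below 0, so this is the minimum.

0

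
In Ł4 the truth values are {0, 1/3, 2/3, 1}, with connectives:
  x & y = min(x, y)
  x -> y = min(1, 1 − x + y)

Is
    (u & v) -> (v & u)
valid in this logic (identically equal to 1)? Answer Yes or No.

u = 0, v = 0 ↦ 1
u = 0, v = 1/3 ↦ 1
u = 0, v = 2/3 ↦ 1
u = 0, v = 1 ↦ 1
u = 1/3, v = 0 ↦ 1
u = 1/3, v = 1/3 ↦ 1
u = 1/3, v = 2/3 ↦ 1
u = 1/3, v = 1 ↦ 1
u = 2/3, v = 0 ↦ 1
u = 2/3, v = 1/3 ↦ 1
u = 2/3, v = 2/3 ↦ 1
u = 2/3, v = 1 ↦ 1
u = 1, v = 0 ↦ 1
u = 1, v = 1/3 ↦ 1
u = 1, v = 2/3 ↦ 1
u = 1, v = 1 ↦ 1
Every assignment gives a value ≥ 1.

Yes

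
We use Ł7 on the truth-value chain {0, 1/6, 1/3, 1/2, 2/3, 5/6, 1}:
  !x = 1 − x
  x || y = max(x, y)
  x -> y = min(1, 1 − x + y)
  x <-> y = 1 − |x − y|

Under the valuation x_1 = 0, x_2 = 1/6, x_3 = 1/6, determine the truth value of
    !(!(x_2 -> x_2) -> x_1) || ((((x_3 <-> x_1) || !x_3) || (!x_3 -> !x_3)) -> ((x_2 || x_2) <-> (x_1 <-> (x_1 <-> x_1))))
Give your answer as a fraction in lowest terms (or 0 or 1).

5/6

x_2 -> x_2 = 1/6 -> 1/6 = 1
!(x_2 -> x_2) = !1 = 0
!(x_2 -> x_2) -> x_1 = 0 -> 0 = 1
!(!(x_2 -> x_2) -> x_1) = !1 = 0
x_3 <-> x_1 = 1/6 <-> 0 = 5/6
!x_3 = !1/6 = 5/6
(x_3 <-> x_1) || !x_3 = 5/6 || 5/6 = 5/6
!x_3 = !1/6 = 5/6
!x_3 = !1/6 = 5/6
!x_3 -> !x_3 = 5/6 -> 5/6 = 1
((x_3 <-> x_1) || !x_3) || (!x_3 -> !x_3) = 5/6 || 1 = 1
x_2 || x_2 = 1/6 || 1/6 = 1/6
x_1 <-> x_1 = 0 <-> 0 = 1
x_1 <-> (x_1 <-> x_1) = 0 <-> 1 = 0
(x_2 || x_2) <-> (x_1 <-> (x_1 <-> x_1)) = 1/6 <-> 0 = 5/6
(((x_3 <-> x_1) || !x_3) || (!x_3 -> !x_3)) -> ((x_2 || x_2) <-> (x_1 <-> (x_1 <-> x_1))) = 1 -> 5/6 = 5/6
!(!(x_2 -> x_2) -> x_1) || ((((x_3 <-> x_1) || !x_3) || (!x_3 -> !x_3)) -> ((x_2 || x_2) <-> (x_1 <-> (x_1 <-> x_1)))) = 0 || 5/6 = 5/6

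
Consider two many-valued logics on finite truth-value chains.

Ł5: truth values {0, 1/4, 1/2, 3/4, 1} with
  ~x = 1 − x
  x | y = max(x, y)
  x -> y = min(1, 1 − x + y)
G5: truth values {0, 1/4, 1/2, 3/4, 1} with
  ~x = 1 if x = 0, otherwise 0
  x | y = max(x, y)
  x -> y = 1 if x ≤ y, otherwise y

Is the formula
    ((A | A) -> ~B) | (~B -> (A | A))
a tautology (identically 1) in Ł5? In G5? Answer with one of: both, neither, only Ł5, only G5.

both

In Ł5: every assignment gives 1 — tautology.
In G5: every assignment gives 1 — tautology.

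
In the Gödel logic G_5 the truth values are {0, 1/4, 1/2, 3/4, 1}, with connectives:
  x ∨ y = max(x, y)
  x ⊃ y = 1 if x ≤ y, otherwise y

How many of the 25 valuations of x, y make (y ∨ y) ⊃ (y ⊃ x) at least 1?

value 1: 15 assignments (counts)
value 3/4: 1 assignment
value 1/2: 2 assignments
value 1/4: 3 assignments
value 0: 4 assignments
So 15 of the 25 assignments meet the threshold.

15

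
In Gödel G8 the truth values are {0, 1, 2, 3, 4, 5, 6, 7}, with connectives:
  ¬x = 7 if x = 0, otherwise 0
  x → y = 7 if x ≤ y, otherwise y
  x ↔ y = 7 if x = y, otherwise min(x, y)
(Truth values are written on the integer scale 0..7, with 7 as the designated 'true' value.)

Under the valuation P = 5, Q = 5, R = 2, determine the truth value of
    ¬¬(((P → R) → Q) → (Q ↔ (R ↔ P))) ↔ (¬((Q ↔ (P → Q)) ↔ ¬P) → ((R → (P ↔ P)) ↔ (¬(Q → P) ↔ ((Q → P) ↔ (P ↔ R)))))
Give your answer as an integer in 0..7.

0

P → R = 5 → 2 = 2
(P → R) → Q = 2 → 5 = 7
R ↔ P = 2 ↔ 5 = 2
Q ↔ (R ↔ P) = 5 ↔ 2 = 2
((P → R) → Q) → (Q ↔ (R ↔ P)) = 7 → 2 = 2
¬(((P → R) → Q) → (Q ↔ (R ↔ P))) = ¬2 = 0
¬¬(((P → R) → Q) → (Q ↔ (R ↔ P))) = ¬0 = 7
P → Q = 5 → 5 = 7
Q ↔ (P → Q) = 5 ↔ 7 = 5
¬P = ¬5 = 0
(Q ↔ (P → Q)) ↔ ¬P = 5 ↔ 0 = 0
¬((Q ↔ (P → Q)) ↔ ¬P) = ¬0 = 7
P ↔ P = 5 ↔ 5 = 7
R → (P ↔ P) = 2 → 7 = 7
Q → P = 5 → 5 = 7
¬(Q → P) = ¬7 = 0
Q → P = 5 → 5 = 7
P ↔ R = 5 ↔ 2 = 2
(Q → P) ↔ (P ↔ R) = 7 ↔ 2 = 2
¬(Q → P) ↔ ((Q → P) ↔ (P ↔ R)) = 0 ↔ 2 = 0
(R → (P ↔ P)) ↔ (¬(Q → P) ↔ ((Q → P) ↔ (P ↔ R))) = 7 ↔ 0 = 0
¬((Q ↔ (P → Q)) ↔ ¬P) → ((R → (P ↔ P)) ↔ (¬(Q → P) ↔ ((Q → P) ↔ (P ↔ R)))) = 7 → 0 = 0
¬¬(((P → R) → Q) → (Q ↔ (R ↔ P))) ↔ (¬((Q ↔ (P → Q)) ↔ ¬P) → ((R → (P ↔ P)) ↔ (¬(Q → P) ↔ ((Q → P) ↔ (P ↔ R))))) = 7 ↔ 0 = 0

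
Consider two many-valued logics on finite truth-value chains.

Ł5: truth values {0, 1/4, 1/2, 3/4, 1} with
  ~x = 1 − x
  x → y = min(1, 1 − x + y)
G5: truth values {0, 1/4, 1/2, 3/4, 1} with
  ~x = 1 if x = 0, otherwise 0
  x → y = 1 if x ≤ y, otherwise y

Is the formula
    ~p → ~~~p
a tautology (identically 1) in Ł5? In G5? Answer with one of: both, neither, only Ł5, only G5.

both

In Ł5: every assignment gives 1 — tautology.
In G5: every assignment gives 1 — tautology.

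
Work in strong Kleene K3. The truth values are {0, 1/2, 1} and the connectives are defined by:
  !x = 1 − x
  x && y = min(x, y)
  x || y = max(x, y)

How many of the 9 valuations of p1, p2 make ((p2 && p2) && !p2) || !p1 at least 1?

3

p1 = 0, p2 = 0 ↦ 1  ≥
p1 = 0, p2 = 1/2 ↦ 1  ≥
p1 = 0, p2 = 1 ↦ 1  ≥
p1 = 1/2, p2 = 0 ↦ 1/2  <
p1 = 1/2, p2 = 1/2 ↦ 1/2  <
p1 = 1/2, p2 = 1 ↦ 1/2  <
p1 = 1, p2 = 0 ↦ 0  <
p1 = 1, p2 = 1/2 ↦ 1/2  <
p1 = 1, p2 = 1 ↦ 0  <
So 3 of the 9 assignments meet the threshold.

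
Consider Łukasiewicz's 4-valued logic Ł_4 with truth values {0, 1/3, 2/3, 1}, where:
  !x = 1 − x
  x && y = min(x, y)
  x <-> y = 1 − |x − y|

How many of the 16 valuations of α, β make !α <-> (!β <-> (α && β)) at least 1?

α = 0, β = 0 ↦ 0  <
α = 0, β = 1/3 ↦ 1/3  <
α = 0, β = 2/3 ↦ 2/3  <
α = 0, β = 1 ↦ 1  ≥
α = 1/3, β = 0 ↦ 1/3  <
α = 1/3, β = 1/3 ↦ 1  ≥
α = 1/3, β = 2/3 ↦ 2/3  <
α = 1/3, β = 1 ↦ 1  ≥
α = 2/3, β = 0 ↦ 2/3  <
α = 2/3, β = 1/3 ↦ 2/3  <
α = 2/3, β = 2/3 ↦ 2/3  <
α = 2/3, β = 1 ↦ 1  ≥
α = 1, β = 0 ↦ 1  ≥
α = 1, β = 1/3 ↦ 1/3  <
α = 1, β = 2/3 ↦ 1/3  <
α = 1, β = 1 ↦ 1  ≥
So 6 of the 16 assignments meet the threshold.

6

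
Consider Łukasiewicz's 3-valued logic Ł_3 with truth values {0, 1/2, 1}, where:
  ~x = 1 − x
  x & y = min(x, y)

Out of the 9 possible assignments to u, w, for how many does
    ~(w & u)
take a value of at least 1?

5

u = 0, w = 0 ↦ 1  ≥
u = 0, w = 1/2 ↦ 1  ≥
u = 0, w = 1 ↦ 1  ≥
u = 1/2, w = 0 ↦ 1  ≥
u = 1/2, w = 1/2 ↦ 1/2  <
u = 1/2, w = 1 ↦ 1/2  <
u = 1, w = 0 ↦ 1  ≥
u = 1, w = 1/2 ↦ 1/2  <
u = 1, w = 1 ↦ 0  <
So 5 of the 9 assignments meet the threshold.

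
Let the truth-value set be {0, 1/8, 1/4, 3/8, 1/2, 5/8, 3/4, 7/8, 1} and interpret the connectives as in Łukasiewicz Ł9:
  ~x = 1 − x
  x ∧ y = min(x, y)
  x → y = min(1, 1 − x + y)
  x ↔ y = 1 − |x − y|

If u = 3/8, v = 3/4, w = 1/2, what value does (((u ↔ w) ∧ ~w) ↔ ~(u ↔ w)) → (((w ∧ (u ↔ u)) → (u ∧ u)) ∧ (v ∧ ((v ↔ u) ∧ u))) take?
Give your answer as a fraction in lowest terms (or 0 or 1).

u ↔ w = 3/8 ↔ 1/2 = 7/8
~w = ~1/2 = 1/2
(u ↔ w) ∧ ~w = 7/8 ∧ 1/2 = 1/2
u ↔ w = 3/8 ↔ 1/2 = 7/8
~(u ↔ w) = ~7/8 = 1/8
((u ↔ w) ∧ ~w) ↔ ~(u ↔ w) = 1/2 ↔ 1/8 = 5/8
u ↔ u = 3/8 ↔ 3/8 = 1
w ∧ (u ↔ u) = 1/2 ∧ 1 = 1/2
u ∧ u = 3/8 ∧ 3/8 = 3/8
(w ∧ (u ↔ u)) → (u ∧ u) = 1/2 → 3/8 = 7/8
v ↔ u = 3/4 ↔ 3/8 = 5/8
(v ↔ u) ∧ u = 5/8 ∧ 3/8 = 3/8
v ∧ ((v ↔ u) ∧ u) = 3/4 ∧ 3/8 = 3/8
((w ∧ (u ↔ u)) → (u ∧ u)) ∧ (v ∧ ((v ↔ u) ∧ u)) = 7/8 ∧ 3/8 = 3/8
(((u ↔ w) ∧ ~w) ↔ ~(u ↔ w)) → (((w ∧ (u ↔ u)) → (u ∧ u)) ∧ (v ∧ ((v ↔ u) ∧ u))) = 5/8 → 3/8 = 3/4

3/4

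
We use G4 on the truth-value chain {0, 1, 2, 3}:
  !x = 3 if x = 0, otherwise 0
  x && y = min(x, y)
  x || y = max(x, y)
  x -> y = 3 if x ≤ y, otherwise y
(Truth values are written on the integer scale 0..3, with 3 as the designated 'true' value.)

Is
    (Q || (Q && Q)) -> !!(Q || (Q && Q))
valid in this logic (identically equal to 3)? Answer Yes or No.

Yes

Q = 0 ↦ 3
Q = 1 ↦ 3
Q = 2 ↦ 3
Q = 3 ↦ 3
Every assignment gives a value ≥ 3.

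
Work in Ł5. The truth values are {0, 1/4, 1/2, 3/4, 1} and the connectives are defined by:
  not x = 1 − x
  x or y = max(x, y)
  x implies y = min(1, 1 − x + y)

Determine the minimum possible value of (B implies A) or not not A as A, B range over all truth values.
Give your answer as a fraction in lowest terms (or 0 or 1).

Take A = 0, B = 1:
B implies A = 1 implies 0 = 0
not A = not 0 = 1
not not A = not 1 = 0
(B implies A) or not not A = 0 or 0 = 0
No assignment yields a value below 0, so this is the minimum.

0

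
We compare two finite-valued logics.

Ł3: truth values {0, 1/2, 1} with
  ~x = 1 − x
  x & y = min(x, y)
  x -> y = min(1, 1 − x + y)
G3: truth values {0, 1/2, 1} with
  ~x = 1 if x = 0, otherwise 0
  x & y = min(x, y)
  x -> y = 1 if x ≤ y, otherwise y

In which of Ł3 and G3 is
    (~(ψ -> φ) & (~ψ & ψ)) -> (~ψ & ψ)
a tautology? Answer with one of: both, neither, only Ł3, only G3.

In Ł3: every assignment gives 1 — tautology.
In G3: every assignment gives 1 — tautology.

both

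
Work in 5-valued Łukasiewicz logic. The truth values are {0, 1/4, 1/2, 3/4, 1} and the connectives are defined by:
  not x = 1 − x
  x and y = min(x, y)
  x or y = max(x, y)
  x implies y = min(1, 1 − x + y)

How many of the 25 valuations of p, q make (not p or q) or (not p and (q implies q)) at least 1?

value 1: 9 assignments (counts)
value 3/4: 7 assignments
value 1/2: 5 assignments
value 1/4: 3 assignments
value 0: 1 assignment
So 9 of the 25 assignments meet the threshold.

9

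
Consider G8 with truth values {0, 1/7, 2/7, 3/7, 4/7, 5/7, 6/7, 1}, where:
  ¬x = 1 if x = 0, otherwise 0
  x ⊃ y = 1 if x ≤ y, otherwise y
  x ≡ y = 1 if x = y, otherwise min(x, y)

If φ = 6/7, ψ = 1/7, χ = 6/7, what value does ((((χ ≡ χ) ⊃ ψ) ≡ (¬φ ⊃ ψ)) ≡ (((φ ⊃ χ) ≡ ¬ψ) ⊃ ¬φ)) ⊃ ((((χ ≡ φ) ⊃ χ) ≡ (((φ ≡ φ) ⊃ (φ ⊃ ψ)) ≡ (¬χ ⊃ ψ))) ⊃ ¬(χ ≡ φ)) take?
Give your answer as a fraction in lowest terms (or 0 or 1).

χ ≡ χ = 6/7 ≡ 6/7 = 1
(χ ≡ χ) ⊃ ψ = 1 ⊃ 1/7 = 1/7
¬φ = ¬6/7 = 0
¬φ ⊃ ψ = 0 ⊃ 1/7 = 1
((χ ≡ χ) ⊃ ψ) ≡ (¬φ ⊃ ψ) = 1/7 ≡ 1 = 1/7
φ ⊃ χ = 6/7 ⊃ 6/7 = 1
¬ψ = ¬1/7 = 0
(φ ⊃ χ) ≡ ¬ψ = 1 ≡ 0 = 0
¬φ = ¬6/7 = 0
((φ ⊃ χ) ≡ ¬ψ) ⊃ ¬φ = 0 ⊃ 0 = 1
(((χ ≡ χ) ⊃ ψ) ≡ (¬φ ⊃ ψ)) ≡ (((φ ⊃ χ) ≡ ¬ψ) ⊃ ¬φ) = 1/7 ≡ 1 = 1/7
χ ≡ φ = 6/7 ≡ 6/7 = 1
(χ ≡ φ) ⊃ χ = 1 ⊃ 6/7 = 6/7
φ ≡ φ = 6/7 ≡ 6/7 = 1
φ ⊃ ψ = 6/7 ⊃ 1/7 = 1/7
(φ ≡ φ) ⊃ (φ ⊃ ψ) = 1 ⊃ 1/7 = 1/7
¬χ = ¬6/7 = 0
¬χ ⊃ ψ = 0 ⊃ 1/7 = 1
((φ ≡ φ) ⊃ (φ ⊃ ψ)) ≡ (¬χ ⊃ ψ) = 1/7 ≡ 1 = 1/7
((χ ≡ φ) ⊃ χ) ≡ (((φ ≡ φ) ⊃ (φ ⊃ ψ)) ≡ (¬χ ⊃ ψ)) = 6/7 ≡ 1/7 = 1/7
χ ≡ φ = 6/7 ≡ 6/7 = 1
¬(χ ≡ φ) = ¬1 = 0
(((χ ≡ φ) ⊃ χ) ≡ (((φ ≡ φ) ⊃ (φ ⊃ ψ)) ≡ (¬χ ⊃ ψ))) ⊃ ¬(χ ≡ φ) = 1/7 ⊃ 0 = 0
((((χ ≡ χ) ⊃ ψ) ≡ (¬φ ⊃ ψ)) ≡ (((φ ⊃ χ) ≡ ¬ψ) ⊃ ¬φ)) ⊃ ((((χ ≡ φ) ⊃ χ) ≡ (((φ ≡ φ) ⊃ (φ ⊃ ψ)) ≡ (¬χ ⊃ ψ))) ⊃ ¬(χ ≡ φ)) = 1/7 ⊃ 0 = 0

0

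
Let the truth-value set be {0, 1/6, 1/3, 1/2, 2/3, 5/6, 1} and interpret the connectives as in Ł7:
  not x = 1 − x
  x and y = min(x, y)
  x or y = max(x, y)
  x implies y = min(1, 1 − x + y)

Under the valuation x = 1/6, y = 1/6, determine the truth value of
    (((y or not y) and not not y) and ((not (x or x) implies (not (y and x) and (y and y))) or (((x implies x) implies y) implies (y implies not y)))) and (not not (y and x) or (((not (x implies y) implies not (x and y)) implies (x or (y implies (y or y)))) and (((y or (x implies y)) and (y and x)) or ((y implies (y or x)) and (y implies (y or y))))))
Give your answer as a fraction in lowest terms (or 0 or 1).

1/6

not y = not 1/6 = 5/6
y or not y = 1/6 or 5/6 = 5/6
not y = not 1/6 = 5/6
not not y = not 5/6 = 1/6
(y or not y) and not not y = 5/6 and 1/6 = 1/6
x or x = 1/6 or 1/6 = 1/6
not (x or x) = not 1/6 = 5/6
y and x = 1/6 and 1/6 = 1/6
not (y and x) = not 1/6 = 5/6
y and y = 1/6 and 1/6 = 1/6
not (y and x) and (y and y) = 5/6 and 1/6 = 1/6
not (x or x) implies (not (y and x) and (y and y)) = 5/6 implies 1/6 = 1/3
x implies x = 1/6 implies 1/6 = 1
(x implies x) implies y = 1 implies 1/6 = 1/6
not y = not 1/6 = 5/6
y implies not y = 1/6 implies 5/6 = 1
((x implies x) implies y) implies (y implies not y) = 1/6 implies 1 = 1
(not (x or x) implies (not (y and x) and (y and y))) or (((x implies x) implies y) implies (y implies not y)) = 1/3 or 1 = 1
((y or not y) and not not y) and ((not (x or x) implies (not (y and x) and (y and y))) or (((x implies x) implies y) implies (y implies not y))) = 1/6 and 1 = 1/6
y and x = 1/6 and 1/6 = 1/6
not (y and x) = not 1/6 = 5/6
not not (y and x) = not 5/6 = 1/6
x implies y = 1/6 implies 1/6 = 1
not (x implies y) = not 1 = 0
x and y = 1/6 and 1/6 = 1/6
not (x and y) = not 1/6 = 5/6
not (x implies y) implies not (x and y) = 0 implies 5/6 = 1
y or y = 1/6 or 1/6 = 1/6
y implies (y or y) = 1/6 implies 1/6 = 1
x or (y implies (y or y)) = 1/6 or 1 = 1
(not (x implies y) implies not (x and y)) implies (x or (y implies (y or y))) = 1 implies 1 = 1
x implies y = 1/6 implies 1/6 = 1
y or (x implies y) = 1/6 or 1 = 1
y and x = 1/6 and 1/6 = 1/6
(y or (x implies y)) and (y and x) = 1 and 1/6 = 1/6
y or x = 1/6 or 1/6 = 1/6
y implies (y or x) = 1/6 implies 1/6 = 1
y or y = 1/6 or 1/6 = 1/6
y implies (y or y) = 1/6 implies 1/6 = 1
(y implies (y or x)) and (y implies (y or y)) = 1 and 1 = 1
((y or (x implies y)) and (y and x)) or ((y implies (y or x)) and (y implies (y or y))) = 1/6 or 1 = 1
((not (x implies y) implies not (x and y)) implies (x or (y implies (y or y)))) and (((y or (x implies y)) and (y and x)) or ((y implies (y or x)) and (y implies (y or y)))) = 1 and 1 = 1
not not (y and x) or (((not (x implies y) implies not (x and y)) implies (x or (y implies (y or y)))) and (((y or (x implies y)) and (y and x)) or ((y implies (y or x)) and (y implies (y or y))))) = 1/6 or 1 = 1
(((y or not y) and not not y) and ((not (x or x) implies (not (y and x) and (y and y))) or (((x implies x) implies y) implies (y implies not y)))) and (not not (y and x) or (((not (x implies y) implies not (x and y)) implies (x or (y implies (y or y)))) and (((y or (x implies y)) and (y and x)) or ((y implies (y or x)) and (y implies (y or y)))))) = 1/6 and 1 = 1/6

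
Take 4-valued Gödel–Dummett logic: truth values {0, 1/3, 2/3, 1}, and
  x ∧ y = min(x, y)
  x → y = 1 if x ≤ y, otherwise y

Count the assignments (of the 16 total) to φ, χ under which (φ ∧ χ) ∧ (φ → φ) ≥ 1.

1

φ = 0, χ = 0 ↦ 0  <
φ = 0, χ = 1/3 ↦ 0  <
φ = 0, χ = 2/3 ↦ 0  <
φ = 0, χ = 1 ↦ 0  <
φ = 1/3, χ = 0 ↦ 0  <
φ = 1/3, χ = 1/3 ↦ 1/3  <
φ = 1/3, χ = 2/3 ↦ 1/3  <
φ = 1/3, χ = 1 ↦ 1/3  <
φ = 2/3, χ = 0 ↦ 0  <
φ = 2/3, χ = 1/3 ↦ 1/3  <
φ = 2/3, χ = 2/3 ↦ 2/3  <
φ = 2/3, χ = 1 ↦ 2/3  <
φ = 1, χ = 0 ↦ 0  <
φ = 1, χ = 1/3 ↦ 1/3  <
φ = 1, χ = 2/3 ↦ 2/3  <
φ = 1, χ = 1 ↦ 1  ≥
So 1 of the 16 assignments meets the threshold.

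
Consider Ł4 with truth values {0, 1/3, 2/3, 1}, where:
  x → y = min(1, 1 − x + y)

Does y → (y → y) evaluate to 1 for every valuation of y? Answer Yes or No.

y = 0 ↦ 1
y = 1/3 ↦ 1
y = 2/3 ↦ 1
y = 1 ↦ 1
Every assignment gives a value ≥ 1.

Yes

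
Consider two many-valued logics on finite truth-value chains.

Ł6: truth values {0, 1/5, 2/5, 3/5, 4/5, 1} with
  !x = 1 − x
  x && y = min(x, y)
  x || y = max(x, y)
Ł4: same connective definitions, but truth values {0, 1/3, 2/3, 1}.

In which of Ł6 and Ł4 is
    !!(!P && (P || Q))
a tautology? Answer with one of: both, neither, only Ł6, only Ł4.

neither

In Ł6: at P = 0, Q = 0 the value is 0 — not a tautology.
In Ł4: at P = 0, Q = 0 the value is 0 — not a tautology.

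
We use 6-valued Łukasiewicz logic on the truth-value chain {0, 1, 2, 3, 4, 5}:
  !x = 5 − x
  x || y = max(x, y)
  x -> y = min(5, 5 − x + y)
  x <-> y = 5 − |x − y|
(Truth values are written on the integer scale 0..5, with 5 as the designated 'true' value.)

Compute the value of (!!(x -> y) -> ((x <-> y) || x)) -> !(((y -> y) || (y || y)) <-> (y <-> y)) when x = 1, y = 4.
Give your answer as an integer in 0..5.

3

x -> y = 1 -> 4 = 5
!(x -> y) = !5 = 0
!!(x -> y) = !0 = 5
x <-> y = 1 <-> 4 = 2
(x <-> y) || x = 2 || 1 = 2
!!(x -> y) -> ((x <-> y) || x) = 5 -> 2 = 2
y -> y = 4 -> 4 = 5
y || y = 4 || 4 = 4
(y -> y) || (y || y) = 5 || 4 = 5
y <-> y = 4 <-> 4 = 5
((y -> y) || (y || y)) <-> (y <-> y) = 5 <-> 5 = 5
!(((y -> y) || (y || y)) <-> (y <-> y)) = !5 = 0
(!!(x -> y) -> ((x <-> y) || x)) -> !(((y -> y) || (y || y)) <-> (y <-> y)) = 2 -> 0 = 3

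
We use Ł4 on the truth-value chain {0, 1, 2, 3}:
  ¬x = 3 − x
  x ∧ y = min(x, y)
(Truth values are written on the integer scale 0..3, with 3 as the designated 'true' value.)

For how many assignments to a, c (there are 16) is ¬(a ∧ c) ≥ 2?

12

a = 0, c = 0 ↦ 3  ≥
a = 0, c = 1 ↦ 3  ≥
a = 0, c = 2 ↦ 3  ≥
a = 0, c = 3 ↦ 3  ≥
a = 1, c = 0 ↦ 3  ≥
a = 1, c = 1 ↦ 2  ≥
a = 1, c = 2 ↦ 2  ≥
a = 1, c = 3 ↦ 2  ≥
a = 2, c = 0 ↦ 3  ≥
a = 2, c = 1 ↦ 2  ≥
a = 2, c = 2 ↦ 1  <
a = 2, c = 3 ↦ 1  <
a = 3, c = 0 ↦ 3  ≥
a = 3, c = 1 ↦ 2  ≥
a = 3, c = 2 ↦ 1  <
a = 3, c = 3 ↦ 0  <
So 12 of the 16 assignments meet the threshold.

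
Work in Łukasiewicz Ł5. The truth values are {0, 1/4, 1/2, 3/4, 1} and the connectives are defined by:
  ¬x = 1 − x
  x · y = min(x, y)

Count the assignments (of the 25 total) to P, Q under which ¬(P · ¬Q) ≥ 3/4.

16

value 1: 9 assignments (counts)
value 3/4: 7 assignments (counts)
value 1/2: 5 assignments
value 1/4: 3 assignments
value 0: 1 assignment
So 16 of the 25 assignments meet the threshold.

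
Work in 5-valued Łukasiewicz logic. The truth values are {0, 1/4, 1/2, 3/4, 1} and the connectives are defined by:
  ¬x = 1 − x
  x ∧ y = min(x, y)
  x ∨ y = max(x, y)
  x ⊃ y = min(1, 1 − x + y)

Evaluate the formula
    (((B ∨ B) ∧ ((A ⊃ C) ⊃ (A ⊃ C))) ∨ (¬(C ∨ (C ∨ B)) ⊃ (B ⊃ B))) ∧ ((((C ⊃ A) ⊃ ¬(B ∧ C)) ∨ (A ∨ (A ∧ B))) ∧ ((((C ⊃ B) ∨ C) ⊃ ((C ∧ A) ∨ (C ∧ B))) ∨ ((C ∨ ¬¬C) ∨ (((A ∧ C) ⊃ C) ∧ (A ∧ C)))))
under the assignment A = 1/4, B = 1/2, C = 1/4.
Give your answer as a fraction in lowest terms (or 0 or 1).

B ∨ B = 1/2 ∨ 1/2 = 1/2
A ⊃ C = 1/4 ⊃ 1/4 = 1
A ⊃ C = 1/4 ⊃ 1/4 = 1
(A ⊃ C) ⊃ (A ⊃ C) = 1 ⊃ 1 = 1
(B ∨ B) ∧ ((A ⊃ C) ⊃ (A ⊃ C)) = 1/2 ∧ 1 = 1/2
C ∨ B = 1/4 ∨ 1/2 = 1/2
C ∨ (C ∨ B) = 1/4 ∨ 1/2 = 1/2
¬(C ∨ (C ∨ B)) = ¬1/2 = 1/2
B ⊃ B = 1/2 ⊃ 1/2 = 1
¬(C ∨ (C ∨ B)) ⊃ (B ⊃ B) = 1/2 ⊃ 1 = 1
((B ∨ B) ∧ ((A ⊃ C) ⊃ (A ⊃ C))) ∨ (¬(C ∨ (C ∨ B)) ⊃ (B ⊃ B)) = 1/2 ∨ 1 = 1
C ⊃ A = 1/4 ⊃ 1/4 = 1
B ∧ C = 1/2 ∧ 1/4 = 1/4
¬(B ∧ C) = ¬1/4 = 3/4
(C ⊃ A) ⊃ ¬(B ∧ C) = 1 ⊃ 3/4 = 3/4
A ∧ B = 1/4 ∧ 1/2 = 1/4
A ∨ (A ∧ B) = 1/4 ∨ 1/4 = 1/4
((C ⊃ A) ⊃ ¬(B ∧ C)) ∨ (A ∨ (A ∧ B)) = 3/4 ∨ 1/4 = 3/4
C ⊃ B = 1/4 ⊃ 1/2 = 1
(C ⊃ B) ∨ C = 1 ∨ 1/4 = 1
C ∧ A = 1/4 ∧ 1/4 = 1/4
C ∧ B = 1/4 ∧ 1/2 = 1/4
(C ∧ A) ∨ (C ∧ B) = 1/4 ∨ 1/4 = 1/4
((C ⊃ B) ∨ C) ⊃ ((C ∧ A) ∨ (C ∧ B)) = 1 ⊃ 1/4 = 1/4
¬C = ¬1/4 = 3/4
¬¬C = ¬3/4 = 1/4
C ∨ ¬¬C = 1/4 ∨ 1/4 = 1/4
A ∧ C = 1/4 ∧ 1/4 = 1/4
(A ∧ C) ⊃ C = 1/4 ⊃ 1/4 = 1
A ∧ C = 1/4 ∧ 1/4 = 1/4
((A ∧ C) ⊃ C) ∧ (A ∧ C) = 1 ∧ 1/4 = 1/4
(C ∨ ¬¬C) ∨ (((A ∧ C) ⊃ C) ∧ (A ∧ C)) = 1/4 ∨ 1/4 = 1/4
(((C ⊃ B) ∨ C) ⊃ ((C ∧ A) ∨ (C ∧ B))) ∨ ((C ∨ ¬¬C) ∨ (((A ∧ C) ⊃ C) ∧ (A ∧ C))) = 1/4 ∨ 1/4 = 1/4
(((C ⊃ A) ⊃ ¬(B ∧ C)) ∨ (A ∨ (A ∧ B))) ∧ ((((C ⊃ B) ∨ C) ⊃ ((C ∧ A) ∨ (C ∧ B))) ∨ ((C ∨ ¬¬C) ∨ (((A ∧ C) ⊃ C) ∧ (A ∧ C)))) = 3/4 ∧ 1/4 = 1/4
(((B ∨ B) ∧ ((A ⊃ C) ⊃ (A ⊃ C))) ∨ (¬(C ∨ (C ∨ B)) ⊃ (B ⊃ B))) ∧ ((((C ⊃ A) ⊃ ¬(B ∧ C)) ∨ (A ∨ (A ∧ B))) ∧ ((((C ⊃ B) ∨ C) ⊃ ((C ∧ A) ∨ (C ∧ B))) ∨ ((C ∨ ¬¬C) ∨ (((A ∧ C) ⊃ C) ∧ (A ∧ C))))) = 1 ∧ 1/4 = 1/4

1/4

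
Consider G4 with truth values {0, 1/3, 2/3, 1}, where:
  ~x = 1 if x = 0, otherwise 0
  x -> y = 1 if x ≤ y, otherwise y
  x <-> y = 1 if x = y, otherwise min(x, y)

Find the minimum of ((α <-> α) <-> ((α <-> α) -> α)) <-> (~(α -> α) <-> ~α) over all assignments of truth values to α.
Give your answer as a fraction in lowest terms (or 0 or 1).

Take α = 1/3:
α <-> α = 1/3 <-> 1/3 = 1
α <-> α = 1/3 <-> 1/3 = 1
(α <-> α) -> α = 1 -> 1/3 = 1/3
(α <-> α) <-> ((α <-> α) -> α) = 1 <-> 1/3 = 1/3
α -> α = 1/3 -> 1/3 = 1
~(α -> α) = ~1 = 0
~α = ~1/3 = 0
~(α -> α) <-> ~α = 0 <-> 0 = 1
((α <-> α) <-> ((α <-> α) -> α)) <-> (~(α -> α) <-> ~α) = 1/3 <-> 1 = 1/3
No assignment yields a value below 1/3, so this is the minimum.

1/3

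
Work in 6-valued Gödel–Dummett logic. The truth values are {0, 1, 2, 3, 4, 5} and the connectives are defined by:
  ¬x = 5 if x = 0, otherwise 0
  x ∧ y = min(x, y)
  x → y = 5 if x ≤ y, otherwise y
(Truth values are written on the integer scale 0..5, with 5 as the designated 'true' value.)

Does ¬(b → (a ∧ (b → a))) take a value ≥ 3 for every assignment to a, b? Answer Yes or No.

No

Counterexample: take a = 0, b = 0.
b → a = 0 → 0 = 5
a ∧ (b → a) = 0 ∧ 5 = 0
b → (a ∧ (b → a)) = 0 → 0 = 5
¬(b → (a ∧ (b → a))) = ¬5 = 0
This gives 0, which is below 3.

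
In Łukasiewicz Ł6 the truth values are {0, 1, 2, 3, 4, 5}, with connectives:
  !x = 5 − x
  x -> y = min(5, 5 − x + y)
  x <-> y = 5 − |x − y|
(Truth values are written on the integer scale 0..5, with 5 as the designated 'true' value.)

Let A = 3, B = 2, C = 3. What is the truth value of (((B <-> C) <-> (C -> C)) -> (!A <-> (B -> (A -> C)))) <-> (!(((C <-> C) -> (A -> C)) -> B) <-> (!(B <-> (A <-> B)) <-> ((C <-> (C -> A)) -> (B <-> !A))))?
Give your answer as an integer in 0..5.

B <-> C = 2 <-> 3 = 4
C -> C = 3 -> 3 = 5
(B <-> C) <-> (C -> C) = 4 <-> 5 = 4
!A = !3 = 2
A -> C = 3 -> 3 = 5
B -> (A -> C) = 2 -> 5 = 5
!A <-> (B -> (A -> C)) = 2 <-> 5 = 2
((B <-> C) <-> (C -> C)) -> (!A <-> (B -> (A -> C))) = 4 -> 2 = 3
C <-> C = 3 <-> 3 = 5
A -> C = 3 -> 3 = 5
(C <-> C) -> (A -> C) = 5 -> 5 = 5
((C <-> C) -> (A -> C)) -> B = 5 -> 2 = 2
!(((C <-> C) -> (A -> C)) -> B) = !2 = 3
A <-> B = 3 <-> 2 = 4
B <-> (A <-> B) = 2 <-> 4 = 3
!(B <-> (A <-> B)) = !3 = 2
C -> A = 3 -> 3 = 5
C <-> (C -> A) = 3 <-> 5 = 3
!A = !3 = 2
B <-> !A = 2 <-> 2 = 5
(C <-> (C -> A)) -> (B <-> !A) = 3 -> 5 = 5
!(B <-> (A <-> B)) <-> ((C <-> (C -> A)) -> (B <-> !A)) = 2 <-> 5 = 2
!(((C <-> C) -> (A -> C)) -> B) <-> (!(B <-> (A <-> B)) <-> ((C <-> (C -> A)) -> (B <-> !A))) = 3 <-> 2 = 4
(((B <-> C) <-> (C -> C)) -> (!A <-> (B -> (A -> C)))) <-> (!(((C <-> C) -> (A -> C)) -> B) <-> (!(B <-> (A <-> B)) <-> ((C <-> (C -> A)) -> (B <-> !A)))) = 3 <-> 4 = 4

4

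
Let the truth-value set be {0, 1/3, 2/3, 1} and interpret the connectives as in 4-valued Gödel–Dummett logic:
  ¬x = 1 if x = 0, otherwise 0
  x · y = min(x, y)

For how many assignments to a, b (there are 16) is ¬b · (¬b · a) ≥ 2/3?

2

a = 0, b = 0 ↦ 0  <
a = 0, b = 1/3 ↦ 0  <
a = 0, b = 2/3 ↦ 0  <
a = 0, b = 1 ↦ 0  <
a = 1/3, b = 0 ↦ 1/3  <
a = 1/3, b = 1/3 ↦ 0  <
a = 1/3, b = 2/3 ↦ 0  <
a = 1/3, b = 1 ↦ 0  <
a = 2/3, b = 0 ↦ 2/3  ≥
a = 2/3, b = 1/3 ↦ 0  <
a = 2/3, b = 2/3 ↦ 0  <
a = 2/3, b = 1 ↦ 0  <
a = 1, b = 0 ↦ 1  ≥
a = 1, b = 1/3 ↦ 0  <
a = 1, b = 2/3 ↦ 0  <
a = 1, b = 1 ↦ 0  <
So 2 of the 16 assignments meet the threshold.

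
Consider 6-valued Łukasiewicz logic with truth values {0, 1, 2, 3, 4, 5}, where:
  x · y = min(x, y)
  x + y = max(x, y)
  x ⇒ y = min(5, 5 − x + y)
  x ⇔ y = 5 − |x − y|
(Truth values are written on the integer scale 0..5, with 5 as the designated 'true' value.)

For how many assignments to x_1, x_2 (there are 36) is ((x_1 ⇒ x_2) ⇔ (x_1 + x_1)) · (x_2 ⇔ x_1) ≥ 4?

value 5: 1 assignment (counts)
value 4: 5 assignments (counts)
value 3: 8 assignments
value 2: 8 assignments
value 1: 7 assignments
value 0: 7 assignments
So 6 of the 36 assignments meet the threshold.

6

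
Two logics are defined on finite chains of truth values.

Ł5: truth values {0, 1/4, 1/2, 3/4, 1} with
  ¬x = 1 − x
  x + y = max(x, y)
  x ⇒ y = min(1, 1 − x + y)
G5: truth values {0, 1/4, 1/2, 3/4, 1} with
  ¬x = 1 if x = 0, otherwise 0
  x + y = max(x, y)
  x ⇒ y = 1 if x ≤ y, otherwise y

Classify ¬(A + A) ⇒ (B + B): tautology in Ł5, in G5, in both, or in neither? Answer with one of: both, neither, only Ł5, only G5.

neither

In Ł5: at A = 0, B = 0 the value is 0 — not a tautology.
In G5: at A = 0, B = 0 the value is 0 — not a tautology.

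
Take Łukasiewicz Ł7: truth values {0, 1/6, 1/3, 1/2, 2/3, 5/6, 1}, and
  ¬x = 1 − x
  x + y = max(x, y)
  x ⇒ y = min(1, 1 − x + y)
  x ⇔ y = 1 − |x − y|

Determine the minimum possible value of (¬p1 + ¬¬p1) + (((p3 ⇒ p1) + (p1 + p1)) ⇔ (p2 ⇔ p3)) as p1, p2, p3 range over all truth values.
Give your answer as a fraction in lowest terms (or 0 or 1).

1/2

Take p1 = 1/2, p2 = 0, p3 = 1/2:
¬p1 = ¬1/2 = 1/2
¬p1 = ¬1/2 = 1/2
¬¬p1 = ¬1/2 = 1/2
¬p1 + ¬¬p1 = 1/2 + 1/2 = 1/2
p3 ⇒ p1 = 1/2 ⇒ 1/2 = 1
p1 + p1 = 1/2 + 1/2 = 1/2
(p3 ⇒ p1) + (p1 + p1) = 1 + 1/2 = 1
p2 ⇔ p3 = 0 ⇔ 1/2 = 1/2
((p3 ⇒ p1) + (p1 + p1)) ⇔ (p2 ⇔ p3) = 1 ⇔ 1/2 = 1/2
(¬p1 + ¬¬p1) + (((p3 ⇒ p1) + (p1 + p1)) ⇔ (p2 ⇔ p3)) = 1/2 + 1/2 = 1/2
No assignment yields a value below 1/2, so this is the minimum.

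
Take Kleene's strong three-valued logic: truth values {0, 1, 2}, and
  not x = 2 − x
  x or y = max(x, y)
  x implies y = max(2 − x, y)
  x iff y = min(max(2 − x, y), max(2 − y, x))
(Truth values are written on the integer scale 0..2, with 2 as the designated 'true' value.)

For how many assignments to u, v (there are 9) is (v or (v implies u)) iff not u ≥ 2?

u = 0, v = 0 ↦ 2  ≥
u = 0, v = 1 ↦ 1  <
u = 0, v = 2 ↦ 2  ≥
u = 1, v = 0 ↦ 1  <
u = 1, v = 1 ↦ 1  <
u = 1, v = 2 ↦ 1  <
u = 2, v = 0 ↦ 0  <
u = 2, v = 1 ↦ 0  <
u = 2, v = 2 ↦ 0  <
So 2 of the 9 assignments meet the threshold.

2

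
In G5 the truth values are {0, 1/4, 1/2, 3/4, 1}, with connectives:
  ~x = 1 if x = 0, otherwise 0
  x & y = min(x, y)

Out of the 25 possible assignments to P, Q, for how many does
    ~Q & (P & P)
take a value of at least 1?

1

value 1: 1 assignment (counts)
value 3/4: 1 assignment
value 1/2: 1 assignment
value 1/4: 1 assignment
value 0: 21 assignments
So 1 of the 25 assignments meets the threshold.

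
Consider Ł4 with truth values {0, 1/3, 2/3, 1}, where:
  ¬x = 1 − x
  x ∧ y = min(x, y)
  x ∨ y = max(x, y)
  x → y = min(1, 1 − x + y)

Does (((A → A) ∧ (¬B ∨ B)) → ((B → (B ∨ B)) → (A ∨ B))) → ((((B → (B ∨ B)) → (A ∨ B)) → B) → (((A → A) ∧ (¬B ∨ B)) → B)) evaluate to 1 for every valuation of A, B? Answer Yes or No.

Yes

A = 0, B = 0 ↦ 1
A = 0, B = 1/3 ↦ 1
A = 0, B = 2/3 ↦ 1
A = 0, B = 1 ↦ 1
A = 1/3, B = 0 ↦ 1
A = 1/3, B = 1/3 ↦ 1
A = 1/3, B = 2/3 ↦ 1
A = 1/3, B = 1 ↦ 1
A = 2/3, B = 0 ↦ 1
A = 2/3, B = 1/3 ↦ 1
A = 2/3, B = 2/3 ↦ 1
A = 2/3, B = 1 ↦ 1
A = 1, B = 0 ↦ 1
A = 1, B = 1/3 ↦ 1
A = 1, B = 2/3 ↦ 1
A = 1, B = 1 ↦ 1
Every assignment gives a value ≥ 1.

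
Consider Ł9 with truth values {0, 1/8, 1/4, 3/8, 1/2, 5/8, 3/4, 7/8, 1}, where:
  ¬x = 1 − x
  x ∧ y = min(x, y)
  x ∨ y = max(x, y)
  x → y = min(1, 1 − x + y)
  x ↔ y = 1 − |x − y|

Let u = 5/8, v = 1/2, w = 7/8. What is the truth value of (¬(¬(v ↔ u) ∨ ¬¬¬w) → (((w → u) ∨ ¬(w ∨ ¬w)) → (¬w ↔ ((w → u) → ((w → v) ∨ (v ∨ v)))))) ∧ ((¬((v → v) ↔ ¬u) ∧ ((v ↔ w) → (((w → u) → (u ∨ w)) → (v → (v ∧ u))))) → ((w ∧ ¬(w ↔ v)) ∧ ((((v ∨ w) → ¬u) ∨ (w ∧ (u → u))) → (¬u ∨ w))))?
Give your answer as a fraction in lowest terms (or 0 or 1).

5/8

v ↔ u = 1/2 ↔ 5/8 = 7/8
¬(v ↔ u) = ¬7/8 = 1/8
¬w = ¬7/8 = 1/8
¬¬w = ¬1/8 = 7/8
¬¬¬w = ¬7/8 = 1/8
¬(v ↔ u) ∨ ¬¬¬w = 1/8 ∨ 1/8 = 1/8
¬(¬(v ↔ u) ∨ ¬¬¬w) = ¬1/8 = 7/8
w → u = 7/8 → 5/8 = 3/4
¬w = ¬7/8 = 1/8
w ∨ ¬w = 7/8 ∨ 1/8 = 7/8
¬(w ∨ ¬w) = ¬7/8 = 1/8
(w → u) ∨ ¬(w ∨ ¬w) = 3/4 ∨ 1/8 = 3/4
¬w = ¬7/8 = 1/8
w → u = 7/8 → 5/8 = 3/4
w → v = 7/8 → 1/2 = 5/8
v ∨ v = 1/2 ∨ 1/2 = 1/2
(w → v) ∨ (v ∨ v) = 5/8 ∨ 1/2 = 5/8
(w → u) → ((w → v) ∨ (v ∨ v)) = 3/4 → 5/8 = 7/8
¬w ↔ ((w → u) → ((w → v) ∨ (v ∨ v))) = 1/8 ↔ 7/8 = 1/4
((w → u) ∨ ¬(w ∨ ¬w)) → (¬w ↔ ((w → u) → ((w → v) ∨ (v ∨ v)))) = 3/4 → 1/4 = 1/2
¬(¬(v ↔ u) ∨ ¬¬¬w) → (((w → u) ∨ ¬(w ∨ ¬w)) → (¬w ↔ ((w → u) → ((w → v) ∨ (v ∨ v))))) = 7/8 → 1/2 = 5/8
v → v = 1/2 → 1/2 = 1
¬u = ¬5/8 = 3/8
(v → v) ↔ ¬u = 1 ↔ 3/8 = 3/8
¬((v → v) ↔ ¬u) = ¬3/8 = 5/8
v ↔ w = 1/2 ↔ 7/8 = 5/8
w → u = 7/8 → 5/8 = 3/4
u ∨ w = 5/8 ∨ 7/8 = 7/8
(w → u) → (u ∨ w) = 3/4 → 7/8 = 1
v ∧ u = 1/2 ∧ 5/8 = 1/2
v → (v ∧ u) = 1/2 → 1/2 = 1
((w → u) → (u ∨ w)) → (v → (v ∧ u)) = 1 → 1 = 1
(v ↔ w) → (((w → u) → (u ∨ w)) → (v → (v ∧ u))) = 5/8 → 1 = 1
¬((v → v) ↔ ¬u) ∧ ((v ↔ w) → (((w → u) → (u ∨ w)) → (v → (v ∧ u)))) = 5/8 ∧ 1 = 5/8
w ↔ v = 7/8 ↔ 1/2 = 5/8
¬(w ↔ v) = ¬5/8 = 3/8
w ∧ ¬(w ↔ v) = 7/8 ∧ 3/8 = 3/8
v ∨ w = 1/2 ∨ 7/8 = 7/8
¬u = ¬5/8 = 3/8
(v ∨ w) → ¬u = 7/8 → 3/8 = 1/2
u → u = 5/8 → 5/8 = 1
w ∧ (u → u) = 7/8 ∧ 1 = 7/8
((v ∨ w) → ¬u) ∨ (w ∧ (u → u)) = 1/2 ∨ 7/8 = 7/8
¬u = ¬5/8 = 3/8
¬u ∨ w = 3/8 ∨ 7/8 = 7/8
(((v ∨ w) → ¬u) ∨ (w ∧ (u → u))) → (¬u ∨ w) = 7/8 → 7/8 = 1
(w ∧ ¬(w ↔ v)) ∧ ((((v ∨ w) → ¬u) ∨ (w ∧ (u → u))) → (¬u ∨ w)) = 3/8 ∧ 1 = 3/8
(¬((v → v) ↔ ¬u) ∧ ((v ↔ w) → (((w → u) → (u ∨ w)) → (v → (v ∧ u))))) → ((w ∧ ¬(w ↔ v)) ∧ ((((v ∨ w) → ¬u) ∨ (w ∧ (u → u))) → (¬u ∨ w))) = 5/8 → 3/8 = 3/4
(¬(¬(v ↔ u) ∨ ¬¬¬w) → (((w → u) ∨ ¬(w ∨ ¬w)) → (¬w ↔ ((w → u) → ((w → v) ∨ (v ∨ v)))))) ∧ ((¬((v → v) ↔ ¬u) ∧ ((v ↔ w) → (((w → u) → (u ∨ w)) → (v → (v ∧ u))))) → ((w ∧ ¬(w ↔ v)) ∧ ((((v ∨ w) → ¬u) ∨ (w ∧ (u → u))) → (¬u ∨ w)))) = 5/8 ∧ 3/4 = 5/8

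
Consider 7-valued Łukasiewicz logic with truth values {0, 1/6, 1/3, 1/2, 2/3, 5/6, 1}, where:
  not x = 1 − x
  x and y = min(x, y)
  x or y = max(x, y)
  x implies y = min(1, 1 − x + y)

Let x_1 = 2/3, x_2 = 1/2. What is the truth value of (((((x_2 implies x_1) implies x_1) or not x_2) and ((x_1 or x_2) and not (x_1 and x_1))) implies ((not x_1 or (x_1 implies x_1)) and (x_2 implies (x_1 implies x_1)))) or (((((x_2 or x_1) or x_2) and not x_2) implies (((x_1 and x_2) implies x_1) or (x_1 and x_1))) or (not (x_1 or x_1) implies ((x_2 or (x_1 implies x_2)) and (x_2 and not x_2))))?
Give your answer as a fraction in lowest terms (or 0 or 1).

x_2 implies x_1 = 1/2 implies 2/3 = 1
(x_2 implies x_1) implies x_1 = 1 implies 2/3 = 2/3
not x_2 = not 1/2 = 1/2
((x_2 implies x_1) implies x_1) or not x_2 = 2/3 or 1/2 = 2/3
x_1 or x_2 = 2/3 or 1/2 = 2/3
x_1 and x_1 = 2/3 and 2/3 = 2/3
not (x_1 and x_1) = not 2/3 = 1/3
(x_1 or x_2) and not (x_1 and x_1) = 2/3 and 1/3 = 1/3
(((x_2 implies x_1) implies x_1) or not x_2) and ((x_1 or x_2) and not (x_1 and x_1)) = 2/3 and 1/3 = 1/3
not x_1 = not 2/3 = 1/3
x_1 implies x_1 = 2/3 implies 2/3 = 1
not x_1 or (x_1 implies x_1) = 1/3 or 1 = 1
x_1 implies x_1 = 2/3 implies 2/3 = 1
x_2 implies (x_1 implies x_1) = 1/2 implies 1 = 1
(not x_1 or (x_1 implies x_1)) and (x_2 implies (x_1 implies x_1)) = 1 and 1 = 1
((((x_2 implies x_1) implies x_1) or not x_2) and ((x_1 or x_2) and not (x_1 and x_1))) implies ((not x_1 or (x_1 implies x_1)) and (x_2 implies (x_1 implies x_1))) = 1/3 implies 1 = 1
x_2 or x_1 = 1/2 or 2/3 = 2/3
(x_2 or x_1) or x_2 = 2/3 or 1/2 = 2/3
not x_2 = not 1/2 = 1/2
((x_2 or x_1) or x_2) and not x_2 = 2/3 and 1/2 = 1/2
x_1 and x_2 = 2/3 and 1/2 = 1/2
(x_1 and x_2) implies x_1 = 1/2 implies 2/3 = 1
x_1 and x_1 = 2/3 and 2/3 = 2/3
((x_1 and x_2) implies x_1) or (x_1 and x_1) = 1 or 2/3 = 1
(((x_2 or x_1) or x_2) and not x_2) implies (((x_1 and x_2) implies x_1) or (x_1 and x_1)) = 1/2 implies 1 = 1
x_1 or x_1 = 2/3 or 2/3 = 2/3
not (x_1 or x_1) = not 2/3 = 1/3
x_1 implies x_2 = 2/3 implies 1/2 = 5/6
x_2 or (x_1 implies x_2) = 1/2 or 5/6 = 5/6
not x_2 = not 1/2 = 1/2
x_2 and not x_2 = 1/2 and 1/2 = 1/2
(x_2 or (x_1 implies x_2)) and (x_2 and not x_2) = 5/6 and 1/2 = 1/2
not (x_1 or x_1) implies ((x_2 or (x_1 implies x_2)) and (x_2 and not x_2)) = 1/3 implies 1/2 = 1
((((x_2 or x_1) or x_2) and not x_2) implies (((x_1 and x_2) implies x_1) or (x_1 and x_1))) or (not (x_1 or x_1) implies ((x_2 or (x_1 implies x_2)) and (x_2 and not x_2))) = 1 or 1 = 1
(((((x_2 implies x_1) implies x_1) or not x_2) and ((x_1 or x_2) and not (x_1 and x_1))) implies ((not x_1 or (x_1 implies x_1)) and (x_2 implies (x_1 implies x_1)))) or (((((x_2 or x_1) or x_2) and not x_2) implies (((x_1 and x_2) implies x_1) or (x_1 and x_1))) or (not (x_1 or x_1) implies ((x_2 or (x_1 implies x_2)) and (x_2 and not x_2)))) = 1 or 1 = 1

1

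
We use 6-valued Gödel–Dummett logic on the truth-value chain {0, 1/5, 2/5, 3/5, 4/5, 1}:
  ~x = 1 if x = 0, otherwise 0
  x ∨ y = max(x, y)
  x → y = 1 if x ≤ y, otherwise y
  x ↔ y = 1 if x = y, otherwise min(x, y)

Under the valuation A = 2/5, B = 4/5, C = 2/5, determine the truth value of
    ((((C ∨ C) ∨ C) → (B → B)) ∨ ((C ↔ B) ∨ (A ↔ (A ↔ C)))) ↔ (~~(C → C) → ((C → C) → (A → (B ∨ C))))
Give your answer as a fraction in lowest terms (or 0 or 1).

C ∨ C = 2/5 ∨ 2/5 = 2/5
(C ∨ C) ∨ C = 2/5 ∨ 2/5 = 2/5
B → B = 4/5 → 4/5 = 1
((C ∨ C) ∨ C) → (B → B) = 2/5 → 1 = 1
C ↔ B = 2/5 ↔ 4/5 = 2/5
A ↔ C = 2/5 ↔ 2/5 = 1
A ↔ (A ↔ C) = 2/5 ↔ 1 = 2/5
(C ↔ B) ∨ (A ↔ (A ↔ C)) = 2/5 ∨ 2/5 = 2/5
(((C ∨ C) ∨ C) → (B → B)) ∨ ((C ↔ B) ∨ (A ↔ (A ↔ C))) = 1 ∨ 2/5 = 1
C → C = 2/5 → 2/5 = 1
~(C → C) = ~1 = 0
~~(C → C) = ~0 = 1
C → C = 2/5 → 2/5 = 1
B ∨ C = 4/5 ∨ 2/5 = 4/5
A → (B ∨ C) = 2/5 → 4/5 = 1
(C → C) → (A → (B ∨ C)) = 1 → 1 = 1
~~(C → C) → ((C → C) → (A → (B ∨ C))) = 1 → 1 = 1
((((C ∨ C) ∨ C) → (B → B)) ∨ ((C ↔ B) ∨ (A ↔ (A ↔ C)))) ↔ (~~(C → C) → ((C → C) → (A → (B ∨ C)))) = 1 ↔ 1 = 1

1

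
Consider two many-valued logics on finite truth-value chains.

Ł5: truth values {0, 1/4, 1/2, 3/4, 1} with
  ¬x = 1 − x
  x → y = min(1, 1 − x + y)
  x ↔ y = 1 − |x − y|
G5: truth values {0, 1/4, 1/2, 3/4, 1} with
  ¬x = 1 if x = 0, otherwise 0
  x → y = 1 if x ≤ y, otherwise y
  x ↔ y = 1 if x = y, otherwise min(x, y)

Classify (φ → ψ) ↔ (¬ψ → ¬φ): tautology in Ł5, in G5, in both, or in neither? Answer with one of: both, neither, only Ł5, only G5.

only Ł5

In Ł5: every assignment gives 1 — tautology.
In G5: at φ = 1/2, ψ = 1/4 the value is 1/4 — not a tautology.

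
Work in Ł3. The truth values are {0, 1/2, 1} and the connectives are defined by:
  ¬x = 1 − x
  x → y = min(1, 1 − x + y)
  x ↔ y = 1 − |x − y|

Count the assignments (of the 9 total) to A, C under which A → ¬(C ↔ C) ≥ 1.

3

A = 0, C = 0 ↦ 1  ≥
A = 0, C = 1/2 ↦ 1  ≥
A = 0, C = 1 ↦ 1  ≥
A = 1/2, C = 0 ↦ 1/2  <
A = 1/2, C = 1/2 ↦ 1/2  <
A = 1/2, C = 1 ↦ 1/2  <
A = 1, C = 0 ↦ 0  <
A = 1, C = 1/2 ↦ 0  <
A = 1, C = 1 ↦ 0  <
So 3 of the 9 assignments meet the threshold.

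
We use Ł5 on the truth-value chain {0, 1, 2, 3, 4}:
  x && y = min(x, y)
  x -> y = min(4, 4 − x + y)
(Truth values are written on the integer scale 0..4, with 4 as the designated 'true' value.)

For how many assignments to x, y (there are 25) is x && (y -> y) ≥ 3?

value 4: 5 assignments (counts)
value 3: 5 assignments (counts)
value 2: 5 assignments
value 1: 5 assignments
value 0: 5 assignments
So 10 of the 25 assignments meet the threshold.

10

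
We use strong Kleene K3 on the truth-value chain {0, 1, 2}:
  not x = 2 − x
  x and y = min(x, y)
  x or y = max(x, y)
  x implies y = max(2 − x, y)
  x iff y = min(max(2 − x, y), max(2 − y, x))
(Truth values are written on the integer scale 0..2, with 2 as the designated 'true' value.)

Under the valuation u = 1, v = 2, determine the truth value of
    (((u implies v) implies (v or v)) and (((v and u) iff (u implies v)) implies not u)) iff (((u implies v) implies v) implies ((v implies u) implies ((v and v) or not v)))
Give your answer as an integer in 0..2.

1

u implies v = 1 implies 2 = 2
v or v = 2 or 2 = 2
(u implies v) implies (v or v) = 2 implies 2 = 2
v and u = 2 and 1 = 1
u implies v = 1 implies 2 = 2
(v and u) iff (u implies v) = 1 iff 2 = 1
not u = not 1 = 1
((v and u) iff (u implies v)) implies not u = 1 implies 1 = 1
((u implies v) implies (v or v)) and (((v and u) iff (u implies v)) implies not u) = 2 and 1 = 1
u implies v = 1 implies 2 = 2
(u implies v) implies v = 2 implies 2 = 2
v implies u = 2 implies 1 = 1
v and v = 2 and 2 = 2
not v = not 2 = 0
(v and v) or not v = 2 or 0 = 2
(v implies u) implies ((v and v) or not v) = 1 implies 2 = 2
((u implies v) implies v) implies ((v implies u) implies ((v and v) or not v)) = 2 implies 2 = 2
(((u implies v) implies (v or v)) and (((v and u) iff (u implies v)) implies not u)) iff (((u implies v) implies v) implies ((v implies u) implies ((v and v) or not v))) = 1 iff 2 = 1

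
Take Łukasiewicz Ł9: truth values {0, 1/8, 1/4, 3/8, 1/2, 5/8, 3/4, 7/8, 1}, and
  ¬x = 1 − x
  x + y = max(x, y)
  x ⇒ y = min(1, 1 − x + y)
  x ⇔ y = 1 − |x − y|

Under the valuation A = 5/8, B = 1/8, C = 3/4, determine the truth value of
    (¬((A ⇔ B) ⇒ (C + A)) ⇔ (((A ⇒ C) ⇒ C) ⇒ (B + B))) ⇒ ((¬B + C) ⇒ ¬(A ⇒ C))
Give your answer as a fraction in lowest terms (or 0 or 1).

A ⇔ B = 5/8 ⇔ 1/8 = 1/2
C + A = 3/4 + 5/8 = 3/4
(A ⇔ B) ⇒ (C + A) = 1/2 ⇒ 3/4 = 1
¬((A ⇔ B) ⇒ (C + A)) = ¬1 = 0
A ⇒ C = 5/8 ⇒ 3/4 = 1
(A ⇒ C) ⇒ C = 1 ⇒ 3/4 = 3/4
B + B = 1/8 + 1/8 = 1/8
((A ⇒ C) ⇒ C) ⇒ (B + B) = 3/4 ⇒ 1/8 = 3/8
¬((A ⇔ B) ⇒ (C + A)) ⇔ (((A ⇒ C) ⇒ C) ⇒ (B + B)) = 0 ⇔ 3/8 = 5/8
¬B = ¬1/8 = 7/8
¬B + C = 7/8 + 3/4 = 7/8
A ⇒ C = 5/8 ⇒ 3/4 = 1
¬(A ⇒ C) = ¬1 = 0
(¬B + C) ⇒ ¬(A ⇒ C) = 7/8 ⇒ 0 = 1/8
(¬((A ⇔ B) ⇒ (C + A)) ⇔ (((A ⇒ C) ⇒ C) ⇒ (B + B))) ⇒ ((¬B + C) ⇒ ¬(A ⇒ C)) = 5/8 ⇒ 1/8 = 1/2

1/2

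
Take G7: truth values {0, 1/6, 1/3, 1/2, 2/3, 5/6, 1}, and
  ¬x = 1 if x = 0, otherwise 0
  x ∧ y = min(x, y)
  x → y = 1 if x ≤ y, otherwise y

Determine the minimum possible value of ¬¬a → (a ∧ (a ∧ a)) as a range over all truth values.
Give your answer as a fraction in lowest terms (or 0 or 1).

Take a = 1/6:
¬a = ¬1/6 = 0
¬¬a = ¬0 = 1
a ∧ a = 1/6 ∧ 1/6 = 1/6
a ∧ (a ∧ a) = 1/6 ∧ 1/6 = 1/6
¬¬a → (a ∧ (a ∧ a)) = 1 → 1/6 = 1/6
No assignment yields a value below 1/6, so this is the minimum.

1/6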